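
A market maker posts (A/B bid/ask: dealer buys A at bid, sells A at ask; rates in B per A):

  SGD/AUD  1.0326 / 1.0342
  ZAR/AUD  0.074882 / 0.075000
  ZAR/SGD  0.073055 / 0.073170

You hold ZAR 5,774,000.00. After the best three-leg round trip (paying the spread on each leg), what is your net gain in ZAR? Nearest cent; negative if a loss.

Net profit: ZAR 33,611.84

Best loop ZAR → SGD → AUD → ZAR:
ZAR 5,774,000.00 × 0.073055 (sell ZAR at bid) = SGD 421,819.57
SGD 421,819.57 × 1.0326 (sell SGD at bid) = AUD 435,570.89
AUD 435,570.89 ÷ 0.075000 (buy ZAR at ask) = ZAR 5,807,611.84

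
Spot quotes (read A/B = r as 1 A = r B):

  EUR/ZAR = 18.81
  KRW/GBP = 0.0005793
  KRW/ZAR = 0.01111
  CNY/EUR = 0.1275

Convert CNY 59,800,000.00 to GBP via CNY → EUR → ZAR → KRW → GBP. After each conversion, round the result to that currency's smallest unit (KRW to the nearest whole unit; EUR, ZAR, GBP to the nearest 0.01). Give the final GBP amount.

CNY 59,800,000.00 × 0.1275 = EUR 7,624,500.00
EUR 7,624,500.00 × 18.81 = ZAR 143,416,845.00
ZAR 143,416,845.00 ÷ 0.01111 = KRW 12,908,806,931
KRW 12,908,806,931 × 0.0005793 = GBP 7,478,071.86

GBP 7,478,071.86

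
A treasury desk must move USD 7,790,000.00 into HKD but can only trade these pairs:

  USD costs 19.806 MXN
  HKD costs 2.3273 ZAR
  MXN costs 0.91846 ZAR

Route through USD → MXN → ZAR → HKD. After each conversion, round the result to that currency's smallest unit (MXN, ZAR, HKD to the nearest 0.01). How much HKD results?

HKD 60,889,458.23

USD 7,790,000.00 × 19.806 = MXN 154,288,740.00
MXN 154,288,740.00 × 0.91846 = ZAR 141,708,036.14
ZAR 141,708,036.14 ÷ 2.3273 = HKD 60,889,458.23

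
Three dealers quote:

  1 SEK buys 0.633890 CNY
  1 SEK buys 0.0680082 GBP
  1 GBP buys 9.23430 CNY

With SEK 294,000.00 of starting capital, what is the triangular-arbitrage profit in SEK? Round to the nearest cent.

Profit: SEK 2,753.58

Profitable loop is SEK → CNY → GBP → SEK:
SEK 294,000.00 × 0.633890 = CNY 186,363.66
CNY 186,363.66 ÷ 9.23430 = GBP 20,181.68
GBP 20,181.68 ÷ 0.0680082 = SEK 296,753.58
Profit = SEK 296,753.58 − SEK 294,000.00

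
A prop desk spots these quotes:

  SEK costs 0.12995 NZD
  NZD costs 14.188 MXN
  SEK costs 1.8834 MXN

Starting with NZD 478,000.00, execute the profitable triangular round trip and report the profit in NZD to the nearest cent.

Profit: NZD 10,284.57

Profitable loop is NZD → SEK → MXN → NZD:
NZD 478,000.00 ÷ 0.12995 = SEK 3,678,337.82
SEK 3,678,337.82 × 1.8834 = MXN 6,927,781.45
MXN 6,927,781.45 ÷ 14.188 = NZD 488,284.57
Profit = NZD 488,284.57 − NZD 478,000.00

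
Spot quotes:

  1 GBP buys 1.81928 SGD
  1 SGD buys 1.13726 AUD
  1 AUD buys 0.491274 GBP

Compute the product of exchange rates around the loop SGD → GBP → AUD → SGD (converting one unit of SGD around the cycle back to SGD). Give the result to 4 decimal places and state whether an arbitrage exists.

Around SGD → GBP → AUD → SGD: 1 ÷ 1.81928 ÷ 0.491274 ÷ 1.13726 = 0.983823
Product < 1; profitable direction is SGD → AUD → GBP → SGD.

0.9838 (arbitrage exists)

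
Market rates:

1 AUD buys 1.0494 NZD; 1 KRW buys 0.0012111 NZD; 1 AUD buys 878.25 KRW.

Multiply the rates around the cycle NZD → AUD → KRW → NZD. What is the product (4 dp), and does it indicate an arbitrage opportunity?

1.0136 (arbitrage exists)

Around NZD → AUD → KRW → NZD: 1 ÷ 1.0494 × 878.25 × 0.0012111 = 1.013578
Product > 1; profitable direction is NZD → AUD → KRW → NZD.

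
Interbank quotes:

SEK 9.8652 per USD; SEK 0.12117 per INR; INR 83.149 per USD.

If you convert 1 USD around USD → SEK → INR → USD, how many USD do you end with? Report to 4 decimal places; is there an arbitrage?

0.9792 (arbitrage exists)

Around USD → SEK → INR → USD: 1 × 9.8652 ÷ 0.12117 ÷ 83.149 = 0.979160
Product < 1; profitable direction is USD → INR → SEK → USD.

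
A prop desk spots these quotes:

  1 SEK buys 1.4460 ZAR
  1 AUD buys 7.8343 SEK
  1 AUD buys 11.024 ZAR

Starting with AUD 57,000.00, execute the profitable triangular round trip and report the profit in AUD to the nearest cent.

Profitable loop is AUD → SEK → ZAR → AUD:
AUD 57,000.00 × 7.8343 = SEK 446,555.10
SEK 446,555.10 × 1.4460 = ZAR 645,718.67
ZAR 645,718.67 ÷ 11.024 = AUD 58,573.90
Profit = AUD 58,573.90 − AUD 57,000.00

Profit: AUD 1,573.90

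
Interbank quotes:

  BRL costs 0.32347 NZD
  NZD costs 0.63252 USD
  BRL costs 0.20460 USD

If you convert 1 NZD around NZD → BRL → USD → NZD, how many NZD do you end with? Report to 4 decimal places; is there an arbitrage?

Around NZD → BRL → USD → NZD: 1 ÷ 0.32347 × 0.20460 ÷ 0.63252 = 0.999994
Product ≈ 1 (deviation 0.001%, within rounding noise).

1.0000 (no arbitrage)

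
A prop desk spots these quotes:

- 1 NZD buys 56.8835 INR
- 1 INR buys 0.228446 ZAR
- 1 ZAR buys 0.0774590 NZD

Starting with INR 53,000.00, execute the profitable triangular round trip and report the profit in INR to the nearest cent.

Profitable loop is INR → ZAR → NZD → INR:
INR 53,000.00 × 0.228446 = ZAR 12,107.64
ZAR 12,107.64 × 0.0774590 = NZD 937.85
NZD 937.85 × 56.8835 = INR 53,347.94
Profit = INR 53,347.94 − INR 53,000.00

Profit: INR 347.94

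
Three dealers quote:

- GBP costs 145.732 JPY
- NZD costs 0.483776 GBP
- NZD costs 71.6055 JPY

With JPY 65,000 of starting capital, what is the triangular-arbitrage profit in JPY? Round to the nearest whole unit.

Profitable loop is JPY → GBP → NZD → JPY:
JPY 65,000 ÷ 145.732 = GBP 446.02
GBP 446.02 ÷ 0.483776 = NZD 921.96
NZD 921.96 × 71.6055 = JPY 66,018
Profit = JPY 66,018 − JPY 65,000

Profit: JPY 1,018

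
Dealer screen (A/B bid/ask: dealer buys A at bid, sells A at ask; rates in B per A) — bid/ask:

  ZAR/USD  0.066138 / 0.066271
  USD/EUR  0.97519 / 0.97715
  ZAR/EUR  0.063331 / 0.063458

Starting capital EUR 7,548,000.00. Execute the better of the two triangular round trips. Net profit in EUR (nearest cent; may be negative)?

Best loop EUR → ZAR → USD → EUR:
EUR 7,548,000.00 ÷ 0.063458 (buy ZAR at ask) = ZAR 118,944,813.89
ZAR 118,944,813.89 × 0.066138 (sell ZAR at bid) = USD 7,866,772.10
USD 7,866,772.10 × 0.97519 (sell USD at bid) = EUR 7,671,597.49

Net profit: EUR 123,597.49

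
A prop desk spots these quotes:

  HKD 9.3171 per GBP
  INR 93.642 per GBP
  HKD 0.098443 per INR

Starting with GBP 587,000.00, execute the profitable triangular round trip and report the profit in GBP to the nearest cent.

Profit: GBP 6,284.96

Profitable loop is GBP → HKD → INR → GBP:
GBP 587,000.00 × 9.3171 = HKD 5,469,137.70
HKD 5,469,137.70 ÷ 0.098443 = INR 55,556,389.99
INR 55,556,389.99 ÷ 93.642 = GBP 593,284.96
Profit = GBP 593,284.96 − GBP 587,000.00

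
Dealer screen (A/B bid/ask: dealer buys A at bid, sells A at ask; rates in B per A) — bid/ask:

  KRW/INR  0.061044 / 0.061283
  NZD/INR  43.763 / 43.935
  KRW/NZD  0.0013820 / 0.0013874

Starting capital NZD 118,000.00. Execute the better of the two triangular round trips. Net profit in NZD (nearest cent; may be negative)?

Net profit: NZD 171.48

Best loop NZD → KRW → INR → NZD:
NZD 118,000.00 ÷ 0.0013874 (buy KRW at ask) = KRW 85,051,175
KRW 85,051,175 × 0.061044 (sell KRW at bid) = INR 5,191,863.92
INR 5,191,863.92 ÷ 43.935 (buy NZD at ask) = NZD 118,171.48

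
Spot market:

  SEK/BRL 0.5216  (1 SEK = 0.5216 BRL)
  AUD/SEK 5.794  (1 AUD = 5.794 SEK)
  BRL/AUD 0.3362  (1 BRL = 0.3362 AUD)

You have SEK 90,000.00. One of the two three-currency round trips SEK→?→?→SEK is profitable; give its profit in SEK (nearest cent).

Profitable loop is SEK → BRL → AUD → SEK:
SEK 90,000.00 × 0.5216 = BRL 46,944.00
BRL 46,944.00 × 0.3362 = AUD 15,782.57
AUD 15,782.57 × 5.794 = SEK 91,444.23
Profit = SEK 91,444.23 − SEK 90,000.00

Profit: SEK 1,444.23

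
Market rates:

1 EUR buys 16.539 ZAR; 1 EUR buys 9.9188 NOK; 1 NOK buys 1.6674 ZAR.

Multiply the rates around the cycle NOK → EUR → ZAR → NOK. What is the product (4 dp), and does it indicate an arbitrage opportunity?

1.0000 (no arbitrage)

Around NOK → EUR → ZAR → NOK: 1 ÷ 9.9188 × 16.539 ÷ 1.6674 = 1.000024
Product ≈ 1 (deviation 0.002%, within rounding noise).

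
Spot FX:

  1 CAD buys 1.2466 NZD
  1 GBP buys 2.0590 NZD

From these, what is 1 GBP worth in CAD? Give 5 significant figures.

1 GBP × 2.0590 = 2.059 NZD
2.059 NZD ÷ 1.2466 = 1.65169 CAD

GBP/CAD = 1.6517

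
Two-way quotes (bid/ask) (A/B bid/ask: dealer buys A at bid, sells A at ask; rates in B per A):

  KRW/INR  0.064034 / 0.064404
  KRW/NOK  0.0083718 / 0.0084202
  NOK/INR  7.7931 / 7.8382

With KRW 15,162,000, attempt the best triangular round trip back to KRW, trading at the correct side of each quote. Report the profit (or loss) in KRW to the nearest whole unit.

Best loop KRW → NOK → INR → KRW:
KRW 15,162,000 × 0.0083718 (sell KRW at bid) = NOK 126,933.23
NOK 126,933.23 × 7.7931 (sell NOK at bid) = INR 989,203.37
INR 989,203.37 ÷ 0.064404 (buy KRW at ask) = KRW 15,359,347

Net profit: KRW 197,347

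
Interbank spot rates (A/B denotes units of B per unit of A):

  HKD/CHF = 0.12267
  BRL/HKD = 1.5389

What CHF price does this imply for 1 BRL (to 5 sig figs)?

1 BRL × 1.5389 = 1.5389 HKD
1.5389 HKD × 0.12267 = 0.188777 CHF

BRL/CHF = 0.18878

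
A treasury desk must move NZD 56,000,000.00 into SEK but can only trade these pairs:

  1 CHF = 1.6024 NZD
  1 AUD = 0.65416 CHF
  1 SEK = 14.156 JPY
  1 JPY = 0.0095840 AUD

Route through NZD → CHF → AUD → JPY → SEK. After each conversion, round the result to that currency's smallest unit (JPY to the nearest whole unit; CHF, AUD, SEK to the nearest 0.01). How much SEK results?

SEK 393,772,830.04

NZD 56,000,000.00 ÷ 1.6024 = CHF 34,947,578.63
CHF 34,947,578.63 ÷ 0.65416 = AUD 53,423,594.58
AUD 53,423,594.58 ÷ 0.0095840 = JPY 5,574,248,182
JPY 5,574,248,182 ÷ 14.156 = SEK 393,772,830.04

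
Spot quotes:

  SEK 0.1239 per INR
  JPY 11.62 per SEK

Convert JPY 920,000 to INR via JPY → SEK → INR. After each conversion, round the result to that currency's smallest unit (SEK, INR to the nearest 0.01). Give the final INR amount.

INR 639,014.04

JPY 920,000 ÷ 11.62 = SEK 79,173.84
SEK 79,173.84 ÷ 0.1239 = INR 639,014.04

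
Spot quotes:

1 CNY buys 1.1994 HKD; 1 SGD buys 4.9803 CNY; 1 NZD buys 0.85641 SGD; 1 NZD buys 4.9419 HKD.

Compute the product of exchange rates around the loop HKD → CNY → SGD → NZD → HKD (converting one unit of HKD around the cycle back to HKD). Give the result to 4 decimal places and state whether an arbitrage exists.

0.9660 (arbitrage exists)

Around HKD → CNY → SGD → NZD → HKD: 1 ÷ 1.1994 ÷ 4.9803 ÷ 0.85641 × 4.9419 = 0.966035
Product < 1; profitable direction is HKD → NZD → SGD → CNY → HKD.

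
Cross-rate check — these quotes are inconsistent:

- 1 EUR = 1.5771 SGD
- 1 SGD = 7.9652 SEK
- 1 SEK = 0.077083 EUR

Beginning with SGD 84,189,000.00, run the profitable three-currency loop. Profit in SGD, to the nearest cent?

Profit: SGD 2,755,241.99

Profitable loop is SGD → EUR → SEK → SGD:
SGD 84,189,000.00 ÷ 1.5771 = EUR 53,382,157.12
EUR 53,382,157.12 ÷ 0.077083 = SEK 692,528,276.32
SEK 692,528,276.32 ÷ 7.9652 = SGD 86,944,241.99
Profit = SGD 86,944,241.99 − SGD 84,189,000.00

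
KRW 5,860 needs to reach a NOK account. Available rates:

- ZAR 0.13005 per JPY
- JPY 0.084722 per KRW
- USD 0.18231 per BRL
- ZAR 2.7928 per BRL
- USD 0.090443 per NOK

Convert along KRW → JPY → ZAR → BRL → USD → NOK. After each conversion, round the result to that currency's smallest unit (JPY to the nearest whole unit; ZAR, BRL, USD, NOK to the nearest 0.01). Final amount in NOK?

KRW 5,860 × 0.084722 = JPY 496
JPY 496 × 0.13005 = ZAR 64.50
ZAR 64.50 ÷ 2.7928 = BRL 23.10
BRL 23.10 × 0.18231 = USD 4.21
USD 4.21 ÷ 0.090443 = NOK 46.55

NOK 46.55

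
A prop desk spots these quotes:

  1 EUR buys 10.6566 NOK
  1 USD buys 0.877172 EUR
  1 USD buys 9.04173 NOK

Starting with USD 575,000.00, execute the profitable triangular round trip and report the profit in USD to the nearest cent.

Profit: USD 19,456.03

Profitable loop is USD → EUR → NOK → USD:
USD 575,000.00 × 0.877172 = EUR 504,373.90
EUR 504,373.90 × 10.6566 = NOK 5,374,910.90
NOK 5,374,910.90 ÷ 9.04173 = USD 594,456.03
Profit = USD 594,456.03 − USD 575,000.00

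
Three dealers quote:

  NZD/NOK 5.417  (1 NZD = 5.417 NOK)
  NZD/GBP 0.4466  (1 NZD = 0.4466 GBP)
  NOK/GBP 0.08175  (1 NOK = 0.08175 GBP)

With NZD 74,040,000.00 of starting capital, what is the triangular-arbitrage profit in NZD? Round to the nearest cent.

Profit: NZD 628,689.97

Profitable loop is NZD → GBP → NOK → NZD:
NZD 74,040,000.00 × 0.4466 = GBP 33,066,264.00
GBP 33,066,264.00 ÷ 0.08175 = NOK 404,480,293.58
NOK 404,480,293.58 ÷ 5.417 = NZD 74,668,689.97
Profit = NZD 74,668,689.97 − NZD 74,040,000.00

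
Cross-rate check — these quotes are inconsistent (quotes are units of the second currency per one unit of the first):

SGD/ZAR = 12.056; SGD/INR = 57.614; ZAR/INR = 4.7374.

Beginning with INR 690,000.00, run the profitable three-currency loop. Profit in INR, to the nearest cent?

Profit: INR 6,039.40

Profitable loop is INR → ZAR → SGD → INR:
INR 690,000.00 ÷ 4.7374 = ZAR 145,649.51
ZAR 145,649.51 ÷ 12.056 = SGD 12,081.08
SGD 12,081.08 × 57.614 = INR 696,039.40
Profit = INR 696,039.40 − INR 690,000.00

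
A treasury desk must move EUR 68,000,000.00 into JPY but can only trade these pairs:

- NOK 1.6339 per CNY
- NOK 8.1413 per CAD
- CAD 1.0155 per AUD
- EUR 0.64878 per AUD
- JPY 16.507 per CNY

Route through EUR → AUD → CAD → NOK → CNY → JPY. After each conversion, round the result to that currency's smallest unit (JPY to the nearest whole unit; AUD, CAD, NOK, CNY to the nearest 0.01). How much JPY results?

JPY 8,754,428,983

EUR 68,000,000.00 ÷ 0.64878 = AUD 104,812,108.88
AUD 104,812,108.88 × 1.0155 = CAD 106,436,696.57
CAD 106,436,696.57 × 8.1413 = NOK 866,533,077.79
NOK 866,533,077.79 ÷ 1.6339 = CNY 530,346,458.04
CNY 530,346,458.04 × 16.507 = JPY 8,754,428,983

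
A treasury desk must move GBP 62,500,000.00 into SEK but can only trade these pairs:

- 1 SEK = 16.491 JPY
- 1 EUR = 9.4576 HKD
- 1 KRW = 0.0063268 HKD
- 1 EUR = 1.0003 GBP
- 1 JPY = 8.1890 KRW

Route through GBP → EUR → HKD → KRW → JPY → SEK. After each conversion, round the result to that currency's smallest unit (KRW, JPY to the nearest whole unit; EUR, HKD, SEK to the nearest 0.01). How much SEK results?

GBP 62,500,000.00 ÷ 1.0003 = EUR 62,481,255.62
EUR 62,481,255.62 × 9.4576 = HKD 590,922,723.15
HKD 590,922,723.15 ÷ 0.0063268 = KRW 93,399,937,275
KRW 93,399,937,275 ÷ 8.1890 = JPY 11,405,536,363
JPY 11,405,536,363 ÷ 16.491 = SEK 691,621,876.36

SEK 691,621,876.36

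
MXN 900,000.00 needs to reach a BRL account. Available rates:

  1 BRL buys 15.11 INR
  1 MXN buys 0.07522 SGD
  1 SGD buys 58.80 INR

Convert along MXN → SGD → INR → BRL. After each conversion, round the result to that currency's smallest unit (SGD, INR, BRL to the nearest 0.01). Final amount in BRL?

MXN 900,000.00 × 0.07522 = SGD 67,698.00
SGD 67,698.00 × 58.80 = INR 3,980,642.40
INR 3,980,642.40 ÷ 15.11 = BRL 263,444.24

BRL 263,444.24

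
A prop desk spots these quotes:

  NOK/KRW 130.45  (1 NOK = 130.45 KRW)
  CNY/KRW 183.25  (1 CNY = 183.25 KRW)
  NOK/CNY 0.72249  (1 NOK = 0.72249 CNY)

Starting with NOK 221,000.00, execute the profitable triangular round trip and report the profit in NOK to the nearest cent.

Profitable loop is NOK → CNY → KRW → NOK:
NOK 221,000.00 × 0.72249 = CNY 159,670.29
CNY 159,670.29 × 183.25 = KRW 29,259,581
KRW 29,259,581 ÷ 130.45 = NOK 224,297.28
Profit = NOK 224,297.28 − NOK 221,000.00

Profit: NOK 3,297.28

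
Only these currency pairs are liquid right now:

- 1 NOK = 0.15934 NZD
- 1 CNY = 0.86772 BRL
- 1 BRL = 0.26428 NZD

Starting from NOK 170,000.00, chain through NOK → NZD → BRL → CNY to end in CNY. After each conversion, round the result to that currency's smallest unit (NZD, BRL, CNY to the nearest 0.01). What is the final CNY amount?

NOK 170,000.00 × 0.15934 = NZD 27,087.80
NZD 27,087.80 ÷ 0.26428 = BRL 102,496.59
BRL 102,496.59 ÷ 0.86772 = CNY 118,121.73

CNY 118,121.73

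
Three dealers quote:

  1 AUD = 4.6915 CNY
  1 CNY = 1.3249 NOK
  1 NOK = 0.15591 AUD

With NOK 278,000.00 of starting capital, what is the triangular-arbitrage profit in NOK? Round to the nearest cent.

Profit: NOK 8,863.97

Profitable loop is NOK → CNY → AUD → NOK:
NOK 278,000.00 ÷ 1.3249 = CNY 209,827.16
CNY 209,827.16 ÷ 4.6915 = AUD 44,724.96
AUD 44,724.96 ÷ 0.15591 = NOK 286,863.97
Profit = NOK 286,863.97 − NOK 278,000.00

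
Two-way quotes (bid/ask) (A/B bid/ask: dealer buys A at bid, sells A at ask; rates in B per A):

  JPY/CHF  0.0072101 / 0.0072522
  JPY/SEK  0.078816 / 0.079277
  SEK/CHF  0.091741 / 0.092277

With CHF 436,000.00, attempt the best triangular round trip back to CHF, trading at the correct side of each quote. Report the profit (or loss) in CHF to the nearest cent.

Best loop CHF → JPY → SEK → CHF:
CHF 436,000.00 ÷ 0.0072522 (buy JPY at ask) = JPY 60,119,688
JPY 60,119,688 × 0.078816 (sell JPY at bid) = SEK 4,738,393.32
SEK 4,738,393.32 × 0.091741 (sell SEK at bid) = CHF 434,704.94

Net result: CHF -1,295.06 (no profitable arbitrage after spreads)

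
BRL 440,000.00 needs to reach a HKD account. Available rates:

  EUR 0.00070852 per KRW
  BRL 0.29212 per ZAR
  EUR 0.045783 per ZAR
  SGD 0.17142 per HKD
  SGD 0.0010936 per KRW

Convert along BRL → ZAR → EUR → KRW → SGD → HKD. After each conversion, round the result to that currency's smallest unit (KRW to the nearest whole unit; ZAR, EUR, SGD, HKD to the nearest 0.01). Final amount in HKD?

BRL 440,000.00 ÷ 0.29212 = ZAR 1,506,230.32
ZAR 1,506,230.32 × 0.045783 = EUR 68,959.74
EUR 68,959.74 ÷ 0.00070852 = KRW 97,329,278
KRW 97,329,278 × 0.0010936 = SGD 106,439.30
SGD 106,439.30 ÷ 0.17142 = HKD 620,926.96

HKD 620,926.96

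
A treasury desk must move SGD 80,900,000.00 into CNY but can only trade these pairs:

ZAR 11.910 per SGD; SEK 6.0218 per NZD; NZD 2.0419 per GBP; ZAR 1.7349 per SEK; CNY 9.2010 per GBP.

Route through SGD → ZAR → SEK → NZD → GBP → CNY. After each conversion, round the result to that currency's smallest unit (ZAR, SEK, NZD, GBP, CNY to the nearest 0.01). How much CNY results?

SGD 80,900,000.00 × 11.910 = ZAR 963,519,000.00
ZAR 963,519,000.00 ÷ 1.7349 = SEK 555,374,373.16
SEK 555,374,373.16 ÷ 6.0218 = NZD 92,227,302.99
NZD 92,227,302.99 ÷ 2.0419 = GBP 45,167,394.58
GBP 45,167,394.58 × 9.2010 = CNY 415,585,197.53

CNY 415,585,197.53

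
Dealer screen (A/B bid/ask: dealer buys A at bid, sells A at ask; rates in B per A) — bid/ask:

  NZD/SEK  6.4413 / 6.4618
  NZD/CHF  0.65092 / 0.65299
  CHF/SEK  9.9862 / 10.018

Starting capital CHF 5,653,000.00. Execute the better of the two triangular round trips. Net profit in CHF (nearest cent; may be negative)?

Net profit: CHF 33,608.75

Best loop CHF → SEK → NZD → CHF:
CHF 5,653,000.00 × 9.9862 (sell CHF at bid) = SEK 56,451,988.60
SEK 56,451,988.60 ÷ 6.4618 (buy NZD at ask) = NZD 8,736,263.67
NZD 8,736,263.67 × 0.65092 (sell NZD at bid) = CHF 5,686,608.75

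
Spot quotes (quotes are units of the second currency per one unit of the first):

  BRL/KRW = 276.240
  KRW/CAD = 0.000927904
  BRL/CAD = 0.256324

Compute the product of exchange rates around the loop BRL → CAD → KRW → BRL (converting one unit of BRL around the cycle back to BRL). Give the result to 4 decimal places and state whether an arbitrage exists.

Around BRL → CAD → KRW → BRL: 1 × 0.256324 ÷ 0.000927904 ÷ 276.240 = 0.999999
Product ≈ 1 (deviation 0.000%, within rounding noise).

1.0000 (no arbitrage)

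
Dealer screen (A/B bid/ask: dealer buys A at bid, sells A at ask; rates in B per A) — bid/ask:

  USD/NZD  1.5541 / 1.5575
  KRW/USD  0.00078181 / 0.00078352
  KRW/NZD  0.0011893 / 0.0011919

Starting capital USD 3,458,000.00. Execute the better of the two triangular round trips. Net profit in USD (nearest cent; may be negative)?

Net profit: USD 67,050.56

Best loop USD → NZD → KRW → USD:
USD 3,458,000.00 × 1.5541 (sell USD at bid) = NZD 5,374,077.80
NZD 5,374,077.80 ÷ 0.0011919 (buy KRW at ask) = KRW 4,508,832,788
KRW 4,508,832,788 × 0.00078181 (sell KRW at bid) = USD 3,525,050.56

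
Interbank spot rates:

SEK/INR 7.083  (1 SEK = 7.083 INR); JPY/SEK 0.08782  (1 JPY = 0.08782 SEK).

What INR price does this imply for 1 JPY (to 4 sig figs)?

JPY/INR = 0.6220

1 JPY × 0.08782 = 0.08782 SEK
0.08782 SEK × 7.083 = 0.622029 INR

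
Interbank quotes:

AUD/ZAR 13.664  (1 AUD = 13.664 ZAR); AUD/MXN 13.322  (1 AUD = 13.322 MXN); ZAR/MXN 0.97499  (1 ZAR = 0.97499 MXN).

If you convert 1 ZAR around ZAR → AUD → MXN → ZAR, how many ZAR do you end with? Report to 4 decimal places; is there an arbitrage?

Around ZAR → AUD → MXN → ZAR: 1 ÷ 13.664 × 13.322 ÷ 0.97499 = 0.999980
Product ≈ 1 (deviation 0.002%, within rounding noise).

1.0000 (no arbitrage)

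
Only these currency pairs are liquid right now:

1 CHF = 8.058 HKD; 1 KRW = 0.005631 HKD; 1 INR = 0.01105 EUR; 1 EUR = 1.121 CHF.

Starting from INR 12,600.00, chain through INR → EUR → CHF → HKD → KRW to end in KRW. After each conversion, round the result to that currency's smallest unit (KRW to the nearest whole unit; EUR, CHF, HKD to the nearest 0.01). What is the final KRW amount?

KRW 223,351

INR 12,600.00 × 0.01105 = EUR 139.23
EUR 139.23 × 1.121 = CHF 156.08
CHF 156.08 × 8.058 = HKD 1,257.69
HKD 1,257.69 ÷ 0.005631 = KRW 223,351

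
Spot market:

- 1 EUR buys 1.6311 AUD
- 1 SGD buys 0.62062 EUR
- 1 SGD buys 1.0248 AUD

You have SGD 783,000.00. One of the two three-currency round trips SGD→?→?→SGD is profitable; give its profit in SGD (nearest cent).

Profitable loop is SGD → AUD → EUR → SGD:
SGD 783,000.00 × 1.0248 = AUD 802,418.40
AUD 802,418.40 ÷ 1.6311 = EUR 491,949.24
EUR 491,949.24 ÷ 0.62062 = SGD 792,673.84
Profit = SGD 792,673.84 − SGD 783,000.00

Profit: SGD 9,673.84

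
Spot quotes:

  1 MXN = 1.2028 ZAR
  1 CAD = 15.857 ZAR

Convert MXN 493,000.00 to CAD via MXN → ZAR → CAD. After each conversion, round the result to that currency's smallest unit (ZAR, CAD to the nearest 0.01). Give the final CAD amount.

MXN 493,000.00 × 1.2028 = ZAR 592,980.40
ZAR 592,980.40 ÷ 15.857 = CAD 37,395.50

CAD 37,395.50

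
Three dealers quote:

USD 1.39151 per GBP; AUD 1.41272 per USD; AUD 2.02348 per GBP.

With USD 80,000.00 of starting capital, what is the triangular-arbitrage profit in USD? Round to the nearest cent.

Profit: USD 2,346.75

Profitable loop is USD → GBP → AUD → USD:
USD 80,000.00 ÷ 1.39151 = GBP 57,491.50
GBP 57,491.50 × 2.02348 = AUD 116,332.90
AUD 116,332.90 ÷ 1.41272 = USD 82,346.75
Profit = USD 82,346.75 − USD 80,000.00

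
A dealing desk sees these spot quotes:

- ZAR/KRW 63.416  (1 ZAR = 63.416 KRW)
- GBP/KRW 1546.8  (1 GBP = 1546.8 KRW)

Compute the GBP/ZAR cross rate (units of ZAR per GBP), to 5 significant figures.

1 GBP × 1546.8 = 1546.8 KRW
1546.8 KRW ÷ 63.416 = 24.3913 ZAR

GBP/ZAR = 24.391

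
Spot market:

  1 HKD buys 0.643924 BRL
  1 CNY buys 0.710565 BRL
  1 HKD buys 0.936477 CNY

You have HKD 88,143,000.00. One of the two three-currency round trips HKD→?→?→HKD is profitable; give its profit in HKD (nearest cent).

Profit: HKD 2,943,526.93

Profitable loop is HKD → CNY → BRL → HKD:
HKD 88,143,000.00 × 0.936477 = CNY 82,543,892.21
CNY 82,543,892.21 × 0.710565 = BRL 58,652,800.77
BRL 58,652,800.77 ÷ 0.643924 = HKD 91,086,526.93
Profit = HKD 91,086,526.93 − HKD 88,143,000.00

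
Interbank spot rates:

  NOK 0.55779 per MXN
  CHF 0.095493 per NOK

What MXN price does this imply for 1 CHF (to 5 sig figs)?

CHF/MXN = 18.774

1 CHF ÷ 0.095493 = 10.472 NOK
10.472 NOK ÷ 0.55779 = 18.774 MXN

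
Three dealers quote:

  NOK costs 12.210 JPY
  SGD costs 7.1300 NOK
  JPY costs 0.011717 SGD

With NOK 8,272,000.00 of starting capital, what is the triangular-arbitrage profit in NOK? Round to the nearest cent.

Profitable loop is NOK → JPY → SGD → NOK:
NOK 8,272,000.00 × 12.210 = JPY 101,001,120
JPY 101,001,120 × 0.011717 = SGD 1,183,430.12
SGD 1,183,430.12 × 7.1300 = NOK 8,437,856.78
Profit = NOK 8,437,856.78 − NOK 8,272,000.00

Profit: NOK 165,856.78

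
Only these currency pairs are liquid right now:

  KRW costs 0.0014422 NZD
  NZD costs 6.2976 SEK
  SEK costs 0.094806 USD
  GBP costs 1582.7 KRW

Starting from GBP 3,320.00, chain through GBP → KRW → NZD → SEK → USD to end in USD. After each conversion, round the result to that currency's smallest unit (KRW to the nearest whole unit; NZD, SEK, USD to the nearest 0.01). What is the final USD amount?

USD 4,524.52

GBP 3,320.00 × 1582.7 = KRW 5,254,564
KRW 5,254,564 × 0.0014422 = NZD 7,578.13
NZD 7,578.13 × 6.2976 = SEK 47,724.03
SEK 47,724.03 × 0.094806 = USD 4,524.52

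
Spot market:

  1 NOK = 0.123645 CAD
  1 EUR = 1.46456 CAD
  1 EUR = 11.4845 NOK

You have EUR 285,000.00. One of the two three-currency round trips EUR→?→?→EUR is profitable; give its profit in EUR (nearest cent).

Profitable loop is EUR → CAD → NOK → EUR:
EUR 285,000.00 × 1.46456 = CAD 417,399.60
CAD 417,399.60 ÷ 0.123645 = NOK 3,375,790.37
NOK 3,375,790.37 ÷ 11.4845 = EUR 293,943.17
Profit = EUR 293,943.17 − EUR 285,000.00

Profit: EUR 8,943.17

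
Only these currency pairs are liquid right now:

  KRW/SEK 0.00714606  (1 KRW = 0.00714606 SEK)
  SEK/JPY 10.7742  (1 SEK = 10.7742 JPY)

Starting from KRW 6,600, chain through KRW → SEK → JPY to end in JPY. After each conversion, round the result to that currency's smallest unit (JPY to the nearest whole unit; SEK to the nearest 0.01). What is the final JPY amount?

JPY 508

KRW 6,600 × 0.00714606 = SEK 47.16
SEK 47.16 × 10.7742 = JPY 508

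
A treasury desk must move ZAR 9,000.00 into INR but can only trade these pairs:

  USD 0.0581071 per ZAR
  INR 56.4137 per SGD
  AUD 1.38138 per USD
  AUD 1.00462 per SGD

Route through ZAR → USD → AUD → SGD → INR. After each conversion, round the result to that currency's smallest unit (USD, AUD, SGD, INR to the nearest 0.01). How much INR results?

INR 40,566.53

ZAR 9,000.00 × 0.0581071 = USD 522.96
USD 522.96 × 1.38138 = AUD 722.41
AUD 722.41 ÷ 1.00462 = SGD 719.09
SGD 719.09 × 56.4137 = INR 40,566.53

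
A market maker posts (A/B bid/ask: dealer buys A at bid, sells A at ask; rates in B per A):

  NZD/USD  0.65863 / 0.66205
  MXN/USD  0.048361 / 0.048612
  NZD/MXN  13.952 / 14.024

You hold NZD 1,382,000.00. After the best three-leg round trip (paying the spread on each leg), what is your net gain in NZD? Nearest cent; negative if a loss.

Net profit: NZD 26,474.52

Best loop NZD → MXN → USD → NZD:
NZD 1,382,000.00 × 13.952 (sell NZD at bid) = MXN 19,281,664.00
MXN 19,281,664.00 × 0.048361 (sell MXN at bid) = USD 932,480.55
USD 932,480.55 ÷ 0.66205 (buy NZD at ask) = NZD 1,408,474.52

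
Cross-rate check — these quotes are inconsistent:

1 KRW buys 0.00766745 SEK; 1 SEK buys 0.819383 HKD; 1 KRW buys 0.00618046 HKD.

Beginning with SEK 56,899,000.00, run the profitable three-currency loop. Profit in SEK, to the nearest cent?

Profit: SEK 940,127.84

Profitable loop is SEK → HKD → KRW → SEK:
SEK 56,899,000.00 × 0.819383 = HKD 46,622,073.32
HKD 46,622,073.32 ÷ 0.00618046 = KRW 7,543,463,321
KRW 7,543,463,321 × 0.00766745 = SEK 57,839,127.84
Profit = SEK 57,839,127.84 − SEK 56,899,000.00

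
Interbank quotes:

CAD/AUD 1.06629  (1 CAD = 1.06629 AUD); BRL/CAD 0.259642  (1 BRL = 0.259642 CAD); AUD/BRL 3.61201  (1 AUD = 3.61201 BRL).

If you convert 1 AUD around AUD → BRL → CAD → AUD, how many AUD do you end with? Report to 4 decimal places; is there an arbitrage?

1.0000 (no arbitrage)

Around AUD → BRL → CAD → AUD: 1 × 3.61201 × 0.259642 × 1.06629 = 0.999998
Product ≈ 1 (deviation 0.000%, within rounding noise).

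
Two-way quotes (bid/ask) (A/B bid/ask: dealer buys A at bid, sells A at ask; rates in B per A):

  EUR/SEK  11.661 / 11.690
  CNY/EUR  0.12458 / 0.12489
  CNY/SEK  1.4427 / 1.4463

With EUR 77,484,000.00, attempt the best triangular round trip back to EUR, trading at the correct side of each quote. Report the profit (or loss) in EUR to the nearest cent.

Best loop EUR → SEK → CNY → EUR:
EUR 77,484,000.00 × 11.661 (sell EUR at bid) = SEK 903,540,924.00
SEK 903,540,924.00 ÷ 1.4463 (buy CNY at ask) = CNY 624,725,799.63
CNY 624,725,799.63 × 0.12458 (sell CNY at bid) = EUR 77,828,340.12

Net profit: EUR 344,340.12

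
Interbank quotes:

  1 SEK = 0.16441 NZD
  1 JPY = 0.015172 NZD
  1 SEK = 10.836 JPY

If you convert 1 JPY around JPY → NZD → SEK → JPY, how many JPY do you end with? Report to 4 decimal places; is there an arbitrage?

Around JPY → NZD → SEK → JPY: 1 × 0.015172 ÷ 0.16441 × 10.836 = 0.999962
Product ≈ 1 (deviation 0.004%, within rounding noise).

1.0000 (no arbitrage)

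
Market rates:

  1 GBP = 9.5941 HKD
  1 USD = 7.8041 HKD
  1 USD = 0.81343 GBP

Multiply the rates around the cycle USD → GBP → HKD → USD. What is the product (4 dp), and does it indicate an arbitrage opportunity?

Around USD → GBP → HKD → USD: 1 × 0.81343 × 9.5941 ÷ 7.8041 = 1.000004
Product ≈ 1 (deviation 0.000%, within rounding noise).

1.0000 (no arbitrage)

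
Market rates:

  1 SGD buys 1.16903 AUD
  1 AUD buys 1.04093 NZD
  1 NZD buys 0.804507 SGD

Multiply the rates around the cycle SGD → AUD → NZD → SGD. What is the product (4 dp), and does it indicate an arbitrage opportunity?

Around SGD → AUD → NZD → SGD: 1 × 1.16903 × 1.04093 × 0.804507 = 0.978987
Product < 1; profitable direction is SGD → NZD → AUD → SGD.

0.9790 (arbitrage exists)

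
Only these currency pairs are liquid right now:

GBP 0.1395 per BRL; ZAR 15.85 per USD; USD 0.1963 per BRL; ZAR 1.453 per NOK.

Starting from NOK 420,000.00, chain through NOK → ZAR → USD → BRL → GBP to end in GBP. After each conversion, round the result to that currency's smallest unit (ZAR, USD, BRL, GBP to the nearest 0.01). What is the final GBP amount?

NOK 420,000.00 × 1.453 = ZAR 610,260.00
ZAR 610,260.00 ÷ 15.85 = USD 38,502.21
USD 38,502.21 ÷ 0.1963 = BRL 196,139.63
BRL 196,139.63 × 0.1395 = GBP 27,361.48

GBP 27,361.48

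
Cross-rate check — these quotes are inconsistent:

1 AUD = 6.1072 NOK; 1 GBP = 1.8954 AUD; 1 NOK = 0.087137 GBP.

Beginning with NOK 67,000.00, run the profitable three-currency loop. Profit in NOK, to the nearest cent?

Profit: NOK 580.35

Profitable loop is NOK → GBP → AUD → NOK:
NOK 67,000.00 × 0.087137 = GBP 5,838.18
GBP 5,838.18 × 1.8954 = AUD 11,065.68
AUD 11,065.68 × 6.1072 = NOK 67,580.35
Profit = NOK 67,580.35 − NOK 67,000.00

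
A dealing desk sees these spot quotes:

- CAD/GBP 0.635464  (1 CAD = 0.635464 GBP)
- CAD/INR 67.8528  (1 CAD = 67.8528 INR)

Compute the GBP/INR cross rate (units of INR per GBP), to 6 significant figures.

1 GBP ÷ 0.635464 = 1.57365 CAD
1.57365 CAD × 67.8528 = 106.777 INR

GBP/INR = 106.777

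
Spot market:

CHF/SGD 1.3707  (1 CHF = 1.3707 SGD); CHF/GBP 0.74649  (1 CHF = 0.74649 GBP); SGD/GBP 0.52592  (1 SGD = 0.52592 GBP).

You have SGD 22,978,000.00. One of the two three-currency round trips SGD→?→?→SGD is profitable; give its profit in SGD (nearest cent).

Profitable loop is SGD → CHF → GBP → SGD:
SGD 22,978,000.00 ÷ 1.3707 = CHF 16,763,697.38
CHF 16,763,697.38 × 0.74649 = GBP 12,513,932.46
GBP 12,513,932.46 ÷ 0.52592 = SGD 23,794,365.03
Profit = SGD 23,794,365.03 − SGD 22,978,000.00

Profit: SGD 816,365.03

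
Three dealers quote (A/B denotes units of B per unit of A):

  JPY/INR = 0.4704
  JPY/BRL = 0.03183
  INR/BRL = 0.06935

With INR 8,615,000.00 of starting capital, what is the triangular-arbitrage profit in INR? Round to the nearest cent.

Profitable loop is INR → BRL → JPY → INR:
INR 8,615,000.00 × 0.06935 = BRL 597,450.25
BRL 597,450.25 ÷ 0.03183 = JPY 18,770,036
JPY 18,770,036 × 0.4704 = INR 8,829,425.00
Profit = INR 8,829,425.00 − INR 8,615,000.00

Profit: INR 214,425.00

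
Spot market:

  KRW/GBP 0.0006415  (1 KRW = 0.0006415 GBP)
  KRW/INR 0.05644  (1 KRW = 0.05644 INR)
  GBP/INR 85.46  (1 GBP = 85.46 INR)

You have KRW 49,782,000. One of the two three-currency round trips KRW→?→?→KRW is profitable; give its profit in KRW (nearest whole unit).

Profit: KRW 1,468,699

Profitable loop is KRW → INR → GBP → KRW:
KRW 49,782,000 × 0.05644 = INR 2,809,696.08
INR 2,809,696.08 ÷ 85.46 = GBP 32,877.32
GBP 32,877.32 ÷ 0.0006415 = KRW 51,250,699
Profit = KRW 51,250,699 − KRW 49,782,000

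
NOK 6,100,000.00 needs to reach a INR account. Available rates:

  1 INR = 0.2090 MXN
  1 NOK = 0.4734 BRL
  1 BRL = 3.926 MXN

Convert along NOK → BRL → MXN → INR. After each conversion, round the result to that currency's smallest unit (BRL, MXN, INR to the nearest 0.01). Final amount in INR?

NOK 6,100,000.00 × 0.4734 = BRL 2,887,740.00
BRL 2,887,740.00 × 3.926 = MXN 11,337,267.24
MXN 11,337,267.24 ÷ 0.2090 = INR 54,245,297.80

INR 54,245,297.80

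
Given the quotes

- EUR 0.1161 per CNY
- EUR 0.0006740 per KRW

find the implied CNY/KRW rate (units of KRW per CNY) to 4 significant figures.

CNY/KRW = 172.3

1 CNY × 0.1161 = 0.1161 EUR
0.1161 EUR ÷ 0.0006740 = 172.255 KRW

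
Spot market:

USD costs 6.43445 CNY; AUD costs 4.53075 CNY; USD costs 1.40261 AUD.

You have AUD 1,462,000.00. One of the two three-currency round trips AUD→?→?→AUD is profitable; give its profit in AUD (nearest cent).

Profitable loop is AUD → USD → CNY → AUD:
AUD 1,462,000.00 ÷ 1.40261 = USD 1,042,342.49
USD 1,042,342.49 × 6.43445 = CNY 6,706,900.64
CNY 6,706,900.64 ÷ 4.53075 = AUD 1,480,306.93
Profit = AUD 1,480,306.93 − AUD 1,462,000.00

Profit: AUD 18,306.93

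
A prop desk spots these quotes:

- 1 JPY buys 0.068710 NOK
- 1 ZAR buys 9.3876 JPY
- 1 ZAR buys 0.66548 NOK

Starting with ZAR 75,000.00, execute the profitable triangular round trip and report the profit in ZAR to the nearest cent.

Profitable loop is ZAR → NOK → JPY → ZAR:
ZAR 75,000.00 × 0.66548 = NOK 49,911.00
NOK 49,911.00 ÷ 0.068710 = JPY 726,401
JPY 726,401 ÷ 9.3876 = ZAR 77,378.76
Profit = ZAR 77,378.76 − ZAR 75,000.00

Profit: ZAR 2,378.76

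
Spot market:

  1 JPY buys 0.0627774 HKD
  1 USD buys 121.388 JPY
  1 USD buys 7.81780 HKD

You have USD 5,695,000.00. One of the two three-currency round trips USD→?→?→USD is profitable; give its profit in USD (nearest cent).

Profit: USD 147,506.49

Profitable loop is USD → HKD → JPY → USD:
USD 5,695,000.00 × 7.81780 = HKD 44,522,371.00
HKD 44,522,371.00 ÷ 0.0627774 = JPY 709,210,178
JPY 709,210,178 ÷ 121.388 = USD 5,842,506.49
Profit = USD 5,842,506.49 − USD 5,695,000.00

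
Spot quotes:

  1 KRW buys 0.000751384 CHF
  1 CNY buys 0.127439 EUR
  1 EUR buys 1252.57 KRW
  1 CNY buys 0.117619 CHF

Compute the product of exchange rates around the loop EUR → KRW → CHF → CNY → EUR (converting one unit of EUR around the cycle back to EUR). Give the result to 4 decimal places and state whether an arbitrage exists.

Around EUR → KRW → CHF → CNY → EUR: 1 × 1252.57 × 0.000751384 ÷ 0.117619 × 0.127439 = 1.019739
Product > 1; profitable direction is EUR → KRW → CHF → CNY → EUR.

1.0197 (arbitrage exists)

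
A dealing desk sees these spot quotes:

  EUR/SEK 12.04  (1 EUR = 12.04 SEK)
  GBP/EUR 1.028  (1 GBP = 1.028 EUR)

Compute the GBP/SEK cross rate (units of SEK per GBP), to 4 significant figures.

1 GBP × 1.028 = 1.028 EUR
1.028 EUR × 12.04 = 12.3771 SEK

GBP/SEK = 12.38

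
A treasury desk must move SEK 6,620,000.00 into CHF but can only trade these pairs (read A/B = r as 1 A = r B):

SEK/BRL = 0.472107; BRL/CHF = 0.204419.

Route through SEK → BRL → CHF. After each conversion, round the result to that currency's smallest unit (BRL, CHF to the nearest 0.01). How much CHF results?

SEK 6,620,000.00 × 0.472107 = BRL 3,125,348.34
BRL 3,125,348.34 × 0.204419 = CHF 638,880.58

CHF 638,880.58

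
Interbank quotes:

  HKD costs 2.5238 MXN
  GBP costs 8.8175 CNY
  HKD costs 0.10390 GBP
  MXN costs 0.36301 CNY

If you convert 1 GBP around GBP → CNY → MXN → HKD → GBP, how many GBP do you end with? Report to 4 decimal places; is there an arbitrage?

1.0000 (no arbitrage)

Around GBP → CNY → MXN → HKD → GBP: 1 × 8.8175 ÷ 0.36301 ÷ 2.5238 × 0.10390 = 0.999971
Product ≈ 1 (deviation 0.003%, within rounding noise).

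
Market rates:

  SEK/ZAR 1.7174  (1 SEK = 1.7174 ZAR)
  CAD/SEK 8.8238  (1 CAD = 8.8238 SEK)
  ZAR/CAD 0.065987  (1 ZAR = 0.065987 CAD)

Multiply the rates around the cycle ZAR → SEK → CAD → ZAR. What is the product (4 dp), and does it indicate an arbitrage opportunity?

Around ZAR → SEK → CAD → ZAR: 1 ÷ 1.7174 ÷ 8.8238 ÷ 0.065987 = 1.000033
Product ≈ 1 (deviation 0.003%, within rounding noise).

1.0000 (no arbitrage)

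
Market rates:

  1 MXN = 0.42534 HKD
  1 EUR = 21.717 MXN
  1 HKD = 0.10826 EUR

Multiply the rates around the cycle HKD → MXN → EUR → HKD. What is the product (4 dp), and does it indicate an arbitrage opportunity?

Around HKD → MXN → EUR → HKD: 1 ÷ 0.42534 ÷ 21.717 ÷ 0.10826 = 0.999991
Product ≈ 1 (deviation 0.001%, within rounding noise).

1.0000 (no arbitrage)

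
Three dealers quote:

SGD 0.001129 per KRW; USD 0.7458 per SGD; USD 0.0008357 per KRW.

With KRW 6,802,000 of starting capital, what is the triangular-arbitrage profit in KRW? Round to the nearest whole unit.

Profit: KRW 51,344

Profitable loop is KRW → SGD → USD → KRW:
KRW 6,802,000 × 0.001129 = SGD 7,679.46
SGD 7,679.46 × 0.7458 = USD 5,727.34
USD 5,727.34 ÷ 0.0008357 = KRW 6,853,344
Profit = KRW 6,853,344 − KRW 6,802,000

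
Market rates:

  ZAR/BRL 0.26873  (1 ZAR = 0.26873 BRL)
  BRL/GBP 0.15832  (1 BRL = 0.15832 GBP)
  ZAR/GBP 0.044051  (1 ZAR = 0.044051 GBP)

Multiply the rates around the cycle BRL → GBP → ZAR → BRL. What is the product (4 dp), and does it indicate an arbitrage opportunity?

Around BRL → GBP → ZAR → BRL: 1 × 0.15832 ÷ 0.044051 × 0.26873 = 0.965820
Product < 1; profitable direction is BRL → ZAR → GBP → BRL.

0.9658 (arbitrage exists)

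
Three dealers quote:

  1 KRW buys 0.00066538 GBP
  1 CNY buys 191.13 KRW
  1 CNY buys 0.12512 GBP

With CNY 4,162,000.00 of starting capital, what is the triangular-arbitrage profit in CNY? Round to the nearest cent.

Profit: CNY 68,327.03

Profitable loop is CNY → KRW → GBP → CNY:
CNY 4,162,000.00 × 191.13 = KRW 795,483,060
KRW 795,483,060 × 0.00066538 = GBP 529,298.52
GBP 529,298.52 ÷ 0.12512 = CNY 4,230,327.03
Profit = CNY 4,230,327.03 − CNY 4,162,000.00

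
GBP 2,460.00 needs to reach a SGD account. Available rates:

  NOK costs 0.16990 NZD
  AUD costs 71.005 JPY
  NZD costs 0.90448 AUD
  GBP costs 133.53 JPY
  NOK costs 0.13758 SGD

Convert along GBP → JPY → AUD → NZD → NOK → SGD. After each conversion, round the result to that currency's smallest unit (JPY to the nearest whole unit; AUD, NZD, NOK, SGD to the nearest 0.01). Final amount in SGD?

SGD 4,141.79

GBP 2,460.00 × 133.53 = JPY 328,484
JPY 328,484 ÷ 71.005 = AUD 4,626.21
AUD 4,626.21 ÷ 0.90448 = NZD 5,114.77
NZD 5,114.77 ÷ 0.16990 = NOK 30,104.59
NOK 30,104.59 × 0.13758 = SGD 4,141.79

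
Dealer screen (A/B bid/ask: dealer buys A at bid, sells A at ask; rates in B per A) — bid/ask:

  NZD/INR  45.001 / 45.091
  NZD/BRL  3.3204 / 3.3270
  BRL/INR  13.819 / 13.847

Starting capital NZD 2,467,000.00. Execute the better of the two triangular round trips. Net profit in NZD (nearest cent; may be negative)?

Net profit: NZD 43,419.53

Best loop NZD → BRL → INR → NZD:
NZD 2,467,000.00 × 3.3204 (sell NZD at bid) = BRL 8,191,426.80
BRL 8,191,426.80 × 13.819 (sell BRL at bid) = INR 113,197,326.95
INR 113,197,326.95 ÷ 45.091 (buy NZD at ask) = NZD 2,510,419.53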